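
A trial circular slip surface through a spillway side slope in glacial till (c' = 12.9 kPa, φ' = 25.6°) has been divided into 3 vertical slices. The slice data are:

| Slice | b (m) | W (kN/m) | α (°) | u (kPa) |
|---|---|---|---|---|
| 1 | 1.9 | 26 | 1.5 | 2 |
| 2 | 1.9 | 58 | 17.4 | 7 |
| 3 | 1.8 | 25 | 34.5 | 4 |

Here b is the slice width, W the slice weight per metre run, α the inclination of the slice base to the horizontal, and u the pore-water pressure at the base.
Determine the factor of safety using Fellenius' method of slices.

Ordinary method of slices: FS = Σ[c'·Δl_i + (W_i cosα_i − u_i·Δl_i)·tanφ'] / Σ W_i sinα_i, with Δl_i = b_i / cosα_i.
Slice 1: Δl = 1.9/cos1.5° = 1.901 m; N'_1 = 26·cos1.5° − 2·1.901 = 22.2; c'Δl = 24.52; W sinα = 0.7
Slice 2: Δl = 1.9/cos17.4° = 1.991 m; N'_2 = 58·cos17.4° − 7·1.991 = 41.4; c'Δl = 25.69; W sinα = 17.3
Slice 3: Δl = 1.8/cos34.5° = 2.184 m; N'_3 = 25·cos34.5° − 4·2.184 = 11.9; c'Δl = 28.18; W sinα = 14.2
Σc'Δl = 78.4 kN/m; ΣN' = 75.5 kN/m; ΣW sinα = 32.2 kN/m
Resisting = 78.4 + 75.5·tan25.6° = 78.4 + 36.2 = 114.5 kN/m
FS = 114.5 / 32.2 = 3.559

FS = 3.56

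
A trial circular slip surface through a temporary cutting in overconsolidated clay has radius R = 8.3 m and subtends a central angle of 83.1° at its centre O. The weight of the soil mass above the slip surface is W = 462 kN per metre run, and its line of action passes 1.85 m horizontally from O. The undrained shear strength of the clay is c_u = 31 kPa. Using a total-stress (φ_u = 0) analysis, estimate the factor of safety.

Taking moments about the centre O, the resisting moment is provided by the undrained shear strength acting along the arc:
Arc length L_a = R·θ = 8.3·(83.1°·π/180) = 8.3·1.4504 = 12.04 m
M_R = c_u·L_a·R = 31·12.04·8.3 = 3097.4 kN·m/m
M_D = W·d = 462·1.85 = 854.7 kN·m/m
FS = M_R / M_D = 3097.4 / 854.7 = 3.624

FS = 3.62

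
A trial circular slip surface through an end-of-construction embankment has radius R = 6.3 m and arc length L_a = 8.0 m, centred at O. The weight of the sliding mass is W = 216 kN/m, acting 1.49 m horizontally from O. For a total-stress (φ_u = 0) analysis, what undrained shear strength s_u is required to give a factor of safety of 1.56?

s_u = 10.0 kPa

FS = s_u·L_a·R / (W·d), so s_u = FS·W·d / (L_a·R).
s_u = 1.56·216·1.49 / (8.00·6.3) = 502.1 / 50.40 = 9.96 kPa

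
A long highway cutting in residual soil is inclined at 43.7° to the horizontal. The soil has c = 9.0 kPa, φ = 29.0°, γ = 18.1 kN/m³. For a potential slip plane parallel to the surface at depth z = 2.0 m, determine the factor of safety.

For an infinite slope with a slip plane parallel to the surface (no pore pressure): FS = [c + γz cos²β tanφ] / [γz sinβ cosβ].
γz = 18.1·2.0 = 36.20 kN/m²
Numerator = 9.0 + 36.20·cos²43.7°·tan29.0° = 9.0 + 36.20·0.5227·0.5543 = 19.488 kPa
Denominator = 36.20·sin43.7°·cos43.7° = 36.20·0.6909·0.7230 = 18.081 kPa
FS = 19.488 / 18.081 = 1.078

FS = 1.08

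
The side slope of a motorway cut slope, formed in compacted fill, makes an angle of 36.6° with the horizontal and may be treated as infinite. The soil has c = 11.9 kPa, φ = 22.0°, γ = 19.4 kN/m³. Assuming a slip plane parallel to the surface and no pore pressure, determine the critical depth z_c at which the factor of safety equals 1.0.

Setting FS = 1.00 in FS = [c + γz cos²β tanφ] / [γz sinβ cosβ] and solving for z:
z = c / [γ cosβ (FS·sinβ − cosβ·tanφ)]
  = 11.9 / [19.4·cos36.6°·(1.00·sin36.6° − cos36.6°·tan22.0°)]
  = 11.9 / [19.4·0.8028·(1.00·0.5962 − 0.8028·0.4040)]
  = 11.9 / 4.2342 = 2.810 m

z_c = 2.81 m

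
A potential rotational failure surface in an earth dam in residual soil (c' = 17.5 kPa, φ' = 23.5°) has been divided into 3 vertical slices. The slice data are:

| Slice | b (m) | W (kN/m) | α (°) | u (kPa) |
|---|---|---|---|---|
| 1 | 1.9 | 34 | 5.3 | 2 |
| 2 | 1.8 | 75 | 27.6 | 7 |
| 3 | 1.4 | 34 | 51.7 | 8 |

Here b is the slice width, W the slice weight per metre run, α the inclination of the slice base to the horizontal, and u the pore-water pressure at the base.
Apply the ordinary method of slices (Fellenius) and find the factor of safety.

Ordinary method of slices: FS = Σ[c'·Δl_i + (W_i cosα_i − u_i·Δl_i)·tanφ'] / Σ W_i sinα_i, with Δl_i = b_i / cosα_i.
Slice 1: Δl = 1.9/cos5.3° = 1.908 m; N'_1 = 34·cos5.3° − 2·1.908 = 30.0; c'Δl = 33.39; W sinα = 3.1
Slice 2: Δl = 1.8/cos27.6° = 2.031 m; N'_2 = 75·cos27.6° − 7·2.031 = 52.2; c'Δl = 35.54; W sinα = 34.7
Slice 3: Δl = 1.4/cos51.7° = 2.259 m; N'_3 = 34·cos51.7° − 8·2.259 = 3.0; c'Δl = 39.53; W sinα = 26.7
Σc'Δl = 108.5 kN/m; ΣN' = 85.3 kN/m; ΣW sinα = 64.6 kN/m
Resisting = 108.5 + 85.3·tan23.5° = 108.5 + 37.1 = 145.6 kN/m
FS = 145.6 / 64.6 = 2.254

FS = 2.25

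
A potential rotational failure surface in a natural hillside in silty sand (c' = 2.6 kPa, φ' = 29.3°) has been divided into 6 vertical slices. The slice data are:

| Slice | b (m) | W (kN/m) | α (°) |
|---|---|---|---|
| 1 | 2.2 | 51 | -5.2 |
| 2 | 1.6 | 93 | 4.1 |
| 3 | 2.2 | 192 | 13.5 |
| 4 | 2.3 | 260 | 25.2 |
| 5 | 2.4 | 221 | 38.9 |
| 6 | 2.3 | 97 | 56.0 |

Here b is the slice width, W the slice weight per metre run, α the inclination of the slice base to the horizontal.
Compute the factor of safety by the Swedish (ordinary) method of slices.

FS = 1.29

Ordinary method of slices: FS = Σ[c'·Δl_i + (W_i cosα_i)·tanφ'] / Σ W_i sinα_i, with Δl_i = b_i / cosα_i.
Slice 1: Δl = 2.2/cos(-5.2°) = 2.209 m; N'_1 = 51·cos(-5.2°) = 50.8; c'Δl = 5.74; W sinα = -4.6
Slice 2: Δl = 1.6/cos4.1° = 1.604 m; N'_2 = 93·cos4.1° = 92.8; c'Δl = 4.17; W sinα = 6.6
Slice 3: Δl = 2.2/cos13.5° = 2.263 m; N'_3 = 192·cos13.5° = 186.7; c'Δl = 5.88; W sinα = 44.8
Slice 4: Δl = 2.3/cos25.2° = 2.542 m; N'_4 = 260·cos25.2° = 235.3; c'Δl = 6.61; W sinα = 110.7
Slice 5: Δl = 2.4/cos38.9° = 3.084 m; N'_5 = 221·cos38.9° = 172.0; c'Δl = 8.02; W sinα = 138.8
Slice 6: Δl = 2.3/cos56.0° = 4.113 m; N'_6 = 97·cos56.0° = 54.2; c'Δl = 10.69; W sinα = 80.4
Σc'Δl = 41.1 kN/m; ΣN' = 791.7 kN/m; ΣW sinα = 376.7 kN/m
Resisting = 41.1 + 791.7·tan29.3° = 41.1 + 444.3 = 485.4 kN/m
FS = 485.4 / 376.7 = 1.288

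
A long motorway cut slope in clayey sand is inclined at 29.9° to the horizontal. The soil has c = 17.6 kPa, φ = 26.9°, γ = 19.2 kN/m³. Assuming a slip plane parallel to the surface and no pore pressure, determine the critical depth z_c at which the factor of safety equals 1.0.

z_c = 18.02 m

Setting FS = 1.00 in FS = [c + γz cos²β tanφ] / [γz sinβ cosβ] and solving for z:
z = c / [γ cosβ (FS·sinβ − cosβ·tanφ)]
  = 17.6 / [19.2·cos29.9°·(1.00·sin29.9° − cos29.9°·tan26.9°)]
  = 17.6 / [19.2·0.8669·(1.00·0.4985 − 0.8669·0.5073)]
  = 17.6 / 0.9768 = 18.018 m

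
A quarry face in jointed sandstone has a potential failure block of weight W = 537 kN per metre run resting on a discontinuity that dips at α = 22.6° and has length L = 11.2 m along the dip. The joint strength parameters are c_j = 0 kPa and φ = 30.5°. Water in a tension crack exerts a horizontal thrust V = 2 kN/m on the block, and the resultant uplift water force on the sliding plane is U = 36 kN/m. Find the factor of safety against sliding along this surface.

Resolving the block weight along and normal to the plane and applying the Mohr–Coulomb strength on the joint:
N' = W cosα − U − V sinα = 537·cos22.6° − 36 − 2·sin22.6° = 459.0 kN/m
Driving force T = W sinα + V cosα = 537·sin22.6° + 2·cos22.6° = 208.2 kN/m
Resisting force R = c_j·L + N'·tanφ = 0·11.2 + 459.0·tan30.5° = 0.0 + 270.4 = 270.4 kN/m
FS = R / T = 270.4 / 208.2 = 1.299

FS = 1.30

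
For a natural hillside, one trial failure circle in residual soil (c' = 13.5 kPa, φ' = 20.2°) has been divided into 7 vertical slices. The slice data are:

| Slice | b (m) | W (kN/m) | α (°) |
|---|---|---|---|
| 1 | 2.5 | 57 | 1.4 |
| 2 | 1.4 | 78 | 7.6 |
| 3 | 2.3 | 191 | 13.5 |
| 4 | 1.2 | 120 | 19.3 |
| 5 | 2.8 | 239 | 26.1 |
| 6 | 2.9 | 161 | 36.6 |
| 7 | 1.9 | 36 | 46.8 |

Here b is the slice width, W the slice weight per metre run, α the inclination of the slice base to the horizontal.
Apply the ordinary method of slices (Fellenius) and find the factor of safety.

FS = 1.62

Ordinary method of slices: FS = Σ[c'·Δl_i + (W_i cosα_i)·tanφ'] / Σ W_i sinα_i, with Δl_i = b_i / cosα_i.
Slice 1: Δl = 2.5/cos1.4° = 2.501 m; N'_1 = 57·cos1.4° = 57.0; c'Δl = 33.76; W sinα = 1.4
Slice 2: Δl = 1.4/cos7.6° = 1.412 m; N'_2 = 78·cos7.6° = 77.3; c'Δl = 19.07; W sinα = 10.3
Slice 3: Δl = 2.3/cos13.5° = 2.365 m; N'_3 = 191·cos13.5° = 185.7; c'Δl = 31.93; W sinα = 44.6
Slice 4: Δl = 1.2/cos19.3° = 1.271 m; N'_4 = 120·cos19.3° = 113.3; c'Δl = 17.16; W sinα = 39.7
Slice 5: Δl = 2.8/cos26.1° = 3.118 m; N'_5 = 239·cos26.1° = 214.6; c'Δl = 42.09; W sinα = 105.1
Slice 6: Δl = 2.9/cos36.6° = 3.612 m; N'_6 = 161·cos36.6° = 129.3; c'Δl = 48.77; W sinα = 96.0
Slice 7: Δl = 1.9/cos46.8° = 2.776 m; N'_7 = 36·cos46.8° = 24.6; c'Δl = 37.47; W sinα = 26.2
Σc'Δl = 230.3 kN/m; ΣN' = 801.8 kN/m; ΣW sinα = 323.3 kN/m
Resisting = 230.3 + 801.8·tan20.2° = 230.3 + 295.0 = 525.3 kN/m
FS = 525.3 / 323.3 = 1.624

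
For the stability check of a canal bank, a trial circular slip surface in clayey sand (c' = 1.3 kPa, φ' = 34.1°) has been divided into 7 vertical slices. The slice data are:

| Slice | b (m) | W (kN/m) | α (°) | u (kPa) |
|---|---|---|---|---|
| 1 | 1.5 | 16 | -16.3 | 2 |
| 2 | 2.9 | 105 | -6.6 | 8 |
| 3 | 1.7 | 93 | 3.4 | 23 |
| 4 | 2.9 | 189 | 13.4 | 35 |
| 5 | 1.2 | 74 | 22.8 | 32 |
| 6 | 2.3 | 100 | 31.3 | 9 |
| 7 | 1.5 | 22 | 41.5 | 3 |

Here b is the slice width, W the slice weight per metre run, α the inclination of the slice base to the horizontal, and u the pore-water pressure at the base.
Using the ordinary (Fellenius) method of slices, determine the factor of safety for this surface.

Ordinary method of slices: FS = Σ[c'·Δl_i + (W_i cosα_i − u_i·Δl_i)·tanφ'] / Σ W_i sinα_i, with Δl_i = b_i / cosα_i.
Slice 1: Δl = 1.5/cos(-16.3°) = 1.563 m; N'_1 = 16·cos(-16.3°) − 2·1.563 = 12.2; c'Δl = 2.03; W sinα = -4.5
Slice 2: Δl = 2.9/cos(-6.6°) = 2.919 m; N'_2 = 105·cos(-6.6°) − 8·2.919 = 80.9; c'Δl = 3.80; W sinα = -12.1
Slice 3: Δl = 1.7/cos3.4° = 1.703 m; N'_3 = 93·cos3.4° − 23·1.703 = 53.7; c'Δl = 2.21; W sinα = 5.5
Slice 4: Δl = 2.9/cos13.4° = 2.981 m; N'_4 = 189·cos13.4° − 35·2.981 = 79.5; c'Δl = 3.88; W sinα = 43.8
Slice 5: Δl = 1.2/cos22.8° = 1.302 m; N'_5 = 74·cos22.8° − 32·1.302 = 26.6; c'Δl = 1.69; W sinα = 28.7
Slice 6: Δl = 2.3/cos31.3° = 2.692 m; N'_6 = 100·cos31.3° − 9·2.692 = 61.2; c'Δl = 3.50; W sinα = 52.0
Slice 7: Δl = 1.5/cos41.5° = 2.003 m; N'_7 = 22·cos41.5° − 3·2.003 = 10.5; c'Δl = 2.60; W sinα = 14.6
Σc'Δl = 19.7 kN/m; ΣN' = 324.6 kN/m; ΣW sinα = 128.0 kN/m
Resisting = 19.7 + 324.6·tan34.1° = 19.7 + 219.8 = 239.5 kN/m
FS = 239.5 / 128.0 = 1.872

FS = 1.87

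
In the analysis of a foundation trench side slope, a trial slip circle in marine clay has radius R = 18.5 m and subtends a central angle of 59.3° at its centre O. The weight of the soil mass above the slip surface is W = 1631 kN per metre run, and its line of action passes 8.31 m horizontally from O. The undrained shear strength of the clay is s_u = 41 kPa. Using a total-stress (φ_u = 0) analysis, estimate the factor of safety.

Taking moments about the centre O, the resisting moment is provided by the undrained shear strength acting along the arc:
Arc length L_a = R·θ = 18.5·(59.3°·π/180) = 18.5·1.0350 = 19.15 m
M_R = s_u·L_a·R = 41·19.15·18.5 = 14523.1 kN·m/m
M_D = W·d = 1631·8.31 = 13553.6 kN·m/m
FS = M_R / M_D = 14523.1 / 13553.6 = 1.072

FS = 1.07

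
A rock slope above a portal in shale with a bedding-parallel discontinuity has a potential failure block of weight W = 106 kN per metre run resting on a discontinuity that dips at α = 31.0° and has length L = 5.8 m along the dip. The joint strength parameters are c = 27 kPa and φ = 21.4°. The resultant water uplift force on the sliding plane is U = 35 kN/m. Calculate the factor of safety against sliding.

FS = 3.27

Resolving the block weight along and normal to the plane and applying the Mohr–Coulomb strength on the joint:
N' = W cosα − U = 106·cos31.0° − 35 = 55.9 kN/m
Driving force T = W sinα = 106·sin31.0° = 54.6 kN/m
Resisting force R = c·L + N'·tanφ = 27·5.8 + 55.9·tan21.4° = 156.6 + 21.9 = 178.5 kN/m
FS = R / T = 178.5 / 54.6 = 3.269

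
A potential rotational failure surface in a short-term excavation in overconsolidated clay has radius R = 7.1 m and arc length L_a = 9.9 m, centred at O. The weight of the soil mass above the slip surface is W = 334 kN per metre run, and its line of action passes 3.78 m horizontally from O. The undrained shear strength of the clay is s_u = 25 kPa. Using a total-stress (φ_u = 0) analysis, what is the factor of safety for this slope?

Taking moments about the centre O, the resisting moment is provided by the undrained shear strength acting along the arc:
M_R = s_u·L_a·R = 25·9.90·7.1 = 1757.2 kN·m/m
M_D = W·d = 334·3.78 = 1262.5 kN·m/m
FS = M_R / M_D = 1757.2 / 1262.5 = 1.392

FS = 1.39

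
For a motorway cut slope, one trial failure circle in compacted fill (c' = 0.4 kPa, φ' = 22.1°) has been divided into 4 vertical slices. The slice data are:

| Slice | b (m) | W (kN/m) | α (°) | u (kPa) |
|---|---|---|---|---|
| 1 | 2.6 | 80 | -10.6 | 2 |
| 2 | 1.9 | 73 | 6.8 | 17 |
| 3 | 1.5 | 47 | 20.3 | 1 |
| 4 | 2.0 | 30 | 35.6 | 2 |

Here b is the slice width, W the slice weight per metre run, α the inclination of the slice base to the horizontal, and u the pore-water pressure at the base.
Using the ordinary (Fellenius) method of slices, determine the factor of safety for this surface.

Ordinary method of slices: FS = Σ[c'·Δl_i + (W_i cosα_i − u_i·Δl_i)·tanφ'] / Σ W_i sinα_i, with Δl_i = b_i / cosα_i.
Slice 1: Δl = 2.6/cos(-10.6°) = 2.645 m; N'_1 = 80·cos(-10.6°) − 2·2.645 = 73.3; c'Δl = 1.06; W sinα = -14.7
Slice 2: Δl = 1.9/cos6.8° = 1.913 m; N'_2 = 73·cos6.8° − 17·1.913 = 40.0; c'Δl = 0.77; W sinα = 8.6
Slice 3: Δl = 1.5/cos20.3° = 1.599 m; N'_3 = 47·cos20.3° − 1·1.599 = 42.5; c'Δl = 0.64; W sinα = 16.3
Slice 4: Δl = 2.0/cos35.6° = 2.460 m; N'_4 = 30·cos35.6° − 2·2.460 = 19.5; c'Δl = 0.98; W sinα = 17.5
Σc'Δl = 3.4 kN/m; ΣN' = 175.3 kN/m; ΣW sinα = 27.7 kN/m
Resisting = 3.4 + 175.3·tan22.1° = 3.4 + 71.2 = 74.6 kN/m
FS = 74.6 / 27.7 = 2.694

FS = 2.69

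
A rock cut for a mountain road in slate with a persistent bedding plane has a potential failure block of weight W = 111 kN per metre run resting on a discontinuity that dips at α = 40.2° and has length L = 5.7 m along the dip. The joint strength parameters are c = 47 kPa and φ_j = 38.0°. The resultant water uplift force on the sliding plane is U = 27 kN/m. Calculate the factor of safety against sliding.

FS = 4.37

Resolving the block weight along and normal to the plane and applying the Mohr–Coulomb strength on the joint:
N' = W cosα − U = 111·cos40.2° − 27 = 57.8 kN/m
Driving force T = W sinα = 111·sin40.2° = 71.6 kN/m
Resisting force R = c·L + N'·tanφ_j = 47·5.7 + 57.8·tan38.0° = 267.9 + 45.1 = 313.0 kN/m
FS = R / T = 313.0 / 71.6 = 4.369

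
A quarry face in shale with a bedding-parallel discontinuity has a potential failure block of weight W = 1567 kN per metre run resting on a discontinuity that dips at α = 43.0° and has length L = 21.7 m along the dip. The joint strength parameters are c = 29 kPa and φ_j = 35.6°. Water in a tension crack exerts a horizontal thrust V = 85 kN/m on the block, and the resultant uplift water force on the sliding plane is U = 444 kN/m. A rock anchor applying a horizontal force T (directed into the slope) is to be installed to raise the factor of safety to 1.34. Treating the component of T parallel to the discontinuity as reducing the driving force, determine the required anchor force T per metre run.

Resolving forces along and normal to the sliding plane, with the horizontal anchor force T adding T·sinα to the effective normal force and T·cosα acting up the plane against the driving force:
FS = [cL + (W cosα − U − V sinα + T sinα) tanφ_j] / [W sinα + V cosα − T cosα]
Without the anchor: N' = 644.1 kN/m, driving T_d = 1130.9 kN/m, resisting R = 29·21.7 + 644.1·tan35.6° = 1090.4 kN/m, FS = 0.96.
Setting FS = 1.34 and solving for T:
1.34·(1130.9 − T cos43.0°) = 1090.4 + T sin43.0°·tan35.6°
T·(sin43.0°·tan35.6° + 1.34·cos43.0°) = 1.34·1130.9 − 1090.4
T·(0.6820·0.7159 + 1.34·0.7314) = 1515.3 − 1090.4 = 424.9
T·1.4683 = 424.9
T = 289.4 kN/m

T = 289 kN/m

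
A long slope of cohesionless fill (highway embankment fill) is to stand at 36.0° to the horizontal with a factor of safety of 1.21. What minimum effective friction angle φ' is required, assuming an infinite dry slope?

φ' = 41.3°

FS = tanφ'/tanβ ⇒ tanφ' = FS · tanβ = 1.21 · tan36.0° = 0.8791
φ' = arctan(0.8791) = 41.32°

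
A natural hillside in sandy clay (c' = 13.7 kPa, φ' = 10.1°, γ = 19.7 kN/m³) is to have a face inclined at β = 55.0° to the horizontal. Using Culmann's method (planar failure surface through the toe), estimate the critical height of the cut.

Culmann's analysis gives the critical failure plane at α_cr = (β + φ')/2 = (55.0 + 10.1)/2 = 32.5°, and the critical height
H_c = (4c'/γ) · sinβ cosφ' / [1 − cos(β − φ')]
    = (4·13.7/19.7) · sin55.0°·cos10.1° / [1 − cos(44.9°)]
    = 2.782 · 0.8192·0.9845 / [1 − 0.7083]
    = 2.782 · 0.8065 / 0.2917
    = 7.69 m

H_c = 7.69 m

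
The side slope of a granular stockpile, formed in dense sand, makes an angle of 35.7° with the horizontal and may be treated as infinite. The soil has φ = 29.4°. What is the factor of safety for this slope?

For a dry cohesionless infinite slope the factor of safety is FS = tanφ / tanβ.
FS = tan29.4° / tan35.7° = 0.5635 / 0.7186 = 0.784

FS = 0.78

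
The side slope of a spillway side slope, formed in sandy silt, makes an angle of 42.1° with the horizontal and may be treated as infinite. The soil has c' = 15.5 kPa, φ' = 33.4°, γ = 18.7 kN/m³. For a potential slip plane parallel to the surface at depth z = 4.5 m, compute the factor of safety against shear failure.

For an infinite slope with a slip plane parallel to the surface (no pore pressure): FS = [c' + γz cos²β tanφ'] / [γz sinβ cosβ].
γz = 18.7·4.5 = 84.15 kN/m²
Numerator = 15.5 + 84.15·cos²42.1°·tan33.4° = 15.5 + 84.15·0.5505·0.6594 = 46.047 kPa
Denominator = 84.15·sin42.1°·cos42.1° = 84.15·0.6704·0.7420 = 41.860 kPa
FS = 46.047 / 41.860 = 1.100

FS = 1.10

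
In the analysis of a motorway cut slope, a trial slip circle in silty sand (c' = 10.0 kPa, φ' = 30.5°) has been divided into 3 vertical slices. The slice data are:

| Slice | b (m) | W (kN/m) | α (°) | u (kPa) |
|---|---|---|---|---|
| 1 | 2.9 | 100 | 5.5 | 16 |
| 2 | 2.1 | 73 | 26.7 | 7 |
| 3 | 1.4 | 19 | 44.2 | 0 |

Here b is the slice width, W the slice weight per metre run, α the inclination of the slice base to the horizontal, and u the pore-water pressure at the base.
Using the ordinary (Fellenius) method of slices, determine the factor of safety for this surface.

Ordinary method of slices: FS = Σ[c'·Δl_i + (W_i cosα_i − u_i·Δl_i)·tanφ'] / Σ W_i sinα_i, with Δl_i = b_i / cosα_i.
Slice 1: Δl = 2.9/cos5.5° = 2.913 m; N'_1 = 100·cos5.5° − 16·2.913 = 52.9; c'Δl = 29.13; W sinα = 9.6
Slice 2: Δl = 2.1/cos26.7° = 2.351 m; N'_2 = 73·cos26.7° − 7·2.351 = 48.8; c'Δl = 23.51; W sinα = 32.8
Slice 3: Δl = 1.4/cos44.2° = 1.953 m; N'_3 = 19·cos44.2° − 0·1.953 = 13.6; c'Δl = 19.53; W sinα = 13.2
Σc'Δl = 72.2 kN/m; ΣN' = 115.3 kN/m; ΣW sinα = 55.6 kN/m
Resisting = 72.2 + 115.3·tan30.5° = 72.2 + 67.9 = 140.1 kN/m
FS = 140.1 / 55.6 = 2.518

FS = 2.52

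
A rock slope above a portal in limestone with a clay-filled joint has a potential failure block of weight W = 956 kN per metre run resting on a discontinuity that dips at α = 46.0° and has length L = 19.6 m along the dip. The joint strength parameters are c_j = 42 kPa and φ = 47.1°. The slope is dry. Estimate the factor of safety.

Resolving the block weight along and normal to the plane and applying the Mohr–Coulomb strength on the joint:
N' = W cosα = 956·cos46.0° = 664.1 kN/m
Driving force T = W sinα = 956·sin46.0° = 687.7 kN/m
Resisting force R = c_j·L + N'·tanφ = 42·19.6 + 664.1·tan47.1° = 823.2 + 714.6 = 1537.8 kN/m
FS = R / T = 1537.8 / 687.7 = 2.236

FS = 2.24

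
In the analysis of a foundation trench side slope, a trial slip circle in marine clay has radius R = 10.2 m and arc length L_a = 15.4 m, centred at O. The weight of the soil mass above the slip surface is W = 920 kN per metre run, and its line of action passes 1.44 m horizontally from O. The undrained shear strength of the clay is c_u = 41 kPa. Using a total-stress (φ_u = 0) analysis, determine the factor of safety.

FS = 4.86

Taking moments about the centre O, the resisting moment is provided by the undrained shear strength acting along the arc:
M_R = c_u·L_a·R = 41·15.40·10.2 = 6440.3 kN·m/m
M_D = W·d = 920·1.44 = 1324.8 kN·m/m
FS = M_R / M_D = 6440.3 / 1324.8 = 4.861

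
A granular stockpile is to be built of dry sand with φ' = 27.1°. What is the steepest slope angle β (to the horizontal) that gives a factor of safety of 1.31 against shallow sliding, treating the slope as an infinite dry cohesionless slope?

For an infinite dry cohesionless slope FS = tanφ'/tanβ, so tanβ = tanφ' / FS.
tanβ = tan27.1° / 1.31 = 0.5117 / 1.31 = 0.3906
β = arctan(0.3906) = 21.34°

β = 21.3°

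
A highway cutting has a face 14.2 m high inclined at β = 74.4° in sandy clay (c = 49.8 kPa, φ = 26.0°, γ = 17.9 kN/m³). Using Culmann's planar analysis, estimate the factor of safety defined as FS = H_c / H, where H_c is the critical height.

FS = 2.02

H_c = (4c/γ) · sinβ cosφ / [1 − cos(β − φ)]
    = (4·49.8/17.9) · sin74.4°·cos26.0° / [1 − cos48.4°]
    = 11.128 · 0.8657 / 0.3361 = 28.67 m
FS = H_c / H = 28.67 / 14.2 = 2.019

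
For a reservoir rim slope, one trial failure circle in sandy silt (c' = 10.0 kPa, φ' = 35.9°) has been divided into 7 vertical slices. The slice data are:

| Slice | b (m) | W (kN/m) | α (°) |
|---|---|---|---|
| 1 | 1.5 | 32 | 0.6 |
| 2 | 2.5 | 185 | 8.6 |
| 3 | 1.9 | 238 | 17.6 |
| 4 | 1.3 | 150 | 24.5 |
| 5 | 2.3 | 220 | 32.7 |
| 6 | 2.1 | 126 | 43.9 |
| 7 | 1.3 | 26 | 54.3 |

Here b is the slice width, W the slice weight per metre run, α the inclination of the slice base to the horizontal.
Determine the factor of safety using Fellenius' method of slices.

Ordinary method of slices: FS = Σ[c'·Δl_i + (W_i cosα_i)·tanφ'] / Σ W_i sinα_i, with Δl_i = b_i / cosα_i.
Slice 1: Δl = 1.5/cos0.6° = 1.500 m; N'_1 = 32·cos0.6° = 32.0; c'Δl = 15.00; W sinα = 0.3
Slice 2: Δl = 2.5/cos8.6° = 2.528 m; N'_2 = 185·cos8.6° = 182.9; c'Δl = 25.28; W sinα = 27.7
Slice 3: Δl = 1.9/cos17.6° = 1.993 m; N'_3 = 238·cos17.6° = 226.9; c'Δl = 19.93; W sinα = 72.0
Slice 4: Δl = 1.3/cos24.5° = 1.429 m; N'_4 = 150·cos24.5° = 136.5; c'Δl = 14.29; W sinα = 62.2
Slice 5: Δl = 2.3/cos32.7° = 2.733 m; N'_5 = 220·cos32.7° = 185.1; c'Δl = 27.33; W sinα = 118.9
Slice 6: Δl = 2.1/cos43.9° = 2.914 m; N'_6 = 126·cos43.9° = 90.8; c'Δl = 29.14; W sinα = 87.4
Slice 7: Δl = 1.3/cos54.3° = 2.228 m; N'_7 = 26·cos54.3° = 15.2; c'Δl = 22.28; W sinα = 21.1
Σc'Δl = 153.3 kN/m; ΣN' = 869.4 kN/m; ΣW sinα = 389.5 kN/m
Resisting = 153.3 + 869.4·tan35.9° = 153.3 + 629.3 = 782.6 kN/m
FS = 782.6 / 389.5 = 2.009

FS = 2.01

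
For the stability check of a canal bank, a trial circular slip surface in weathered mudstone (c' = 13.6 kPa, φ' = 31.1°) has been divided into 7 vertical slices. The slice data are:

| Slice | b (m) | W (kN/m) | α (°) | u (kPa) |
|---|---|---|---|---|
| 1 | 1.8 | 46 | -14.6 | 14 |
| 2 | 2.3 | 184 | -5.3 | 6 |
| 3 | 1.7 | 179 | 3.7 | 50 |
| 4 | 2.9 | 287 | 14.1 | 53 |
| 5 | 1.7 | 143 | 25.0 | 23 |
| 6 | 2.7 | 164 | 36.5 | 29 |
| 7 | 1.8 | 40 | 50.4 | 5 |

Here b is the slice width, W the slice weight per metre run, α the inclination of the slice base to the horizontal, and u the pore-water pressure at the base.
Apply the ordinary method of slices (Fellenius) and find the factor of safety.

Ordinary method of slices: FS = Σ[c'·Δl_i + (W_i cosα_i − u_i·Δl_i)·tanφ'] / Σ W_i sinα_i, with Δl_i = b_i / cosα_i.
Slice 1: Δl = 1.8/cos(-14.6°) = 1.860 m; N'_1 = 46·cos(-14.6°) − 14·1.860 = 18.5; c'Δl = 25.30; W sinα = -11.6
Slice 2: Δl = 2.3/cos(-5.3°) = 2.310 m; N'_2 = 184·cos(-5.3°) − 6·2.310 = 169.4; c'Δl = 31.41; W sinα = -17.0
Slice 3: Δl = 1.7/cos3.7° = 1.704 m; N'_3 = 179·cos3.7° − 50·1.704 = 93.4; c'Δl = 23.17; W sinα = 11.6
Slice 4: Δl = 2.9/cos14.1° = 2.990 m; N'_4 = 287·cos14.1° − 53·2.990 = 119.9; c'Δl = 40.67; W sinα = 69.9
Slice 5: Δl = 1.7/cos25.0° = 1.876 m; N'_5 = 143·cos25.0° − 23·1.876 = 86.5; c'Δl = 25.51; W sinα = 60.4
Slice 6: Δl = 2.7/cos36.5° = 3.359 m; N'_6 = 164·cos36.5° − 29·3.359 = 34.4; c'Δl = 45.68; W sinα = 97.6
Slice 7: Δl = 1.8/cos50.4° = 2.824 m; N'_7 = 40·cos50.4° − 5·2.824 = 11.4; c'Δl = 38.40; W sinα = 30.8
Σc'Δl = 230.1 kN/m; ΣN' = 533.4 kN/m; ΣW sinα = 241.7 kN/m
Resisting = 230.1 + 533.4·tan31.1° = 230.1 + 321.8 = 551.9 kN/m
FS = 551.9 / 241.7 = 2.284

FS = 2.28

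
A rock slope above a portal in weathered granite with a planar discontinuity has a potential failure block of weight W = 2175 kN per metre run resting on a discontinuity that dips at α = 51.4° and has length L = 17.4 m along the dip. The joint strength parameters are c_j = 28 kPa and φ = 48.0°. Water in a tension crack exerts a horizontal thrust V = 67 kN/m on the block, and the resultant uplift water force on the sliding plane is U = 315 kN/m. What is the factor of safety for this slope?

Resolving the block weight along and normal to the plane and applying the Mohr–Coulomb strength on the joint:
N' = W cosα − U − V sinα = 2175·cos51.4° − 315 − 67·sin51.4° = 989.6 kN/m
Driving force T = W sinα + V cosα = 2175·sin51.4° + 67·cos51.4° = 1741.6 kN/m
Resisting force R = c_j·L + N'·tanφ = 28·17.4 + 989.6·tan48.0° = 487.2 + 1099.0 = 1586.2 kN/m
FS = R / T = 1586.2 / 1741.6 = 0.911

FS = 0.91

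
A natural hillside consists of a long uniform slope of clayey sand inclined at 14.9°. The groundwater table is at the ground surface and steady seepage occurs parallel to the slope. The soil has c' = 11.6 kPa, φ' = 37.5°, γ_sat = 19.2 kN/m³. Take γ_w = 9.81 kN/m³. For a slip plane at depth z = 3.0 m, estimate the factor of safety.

With seepage parallel to the slope and the water table at the surface, the effective normal stress on the slip plane uses the buoyant unit weight γ' = γ_sat − γ_w while the driving shear stress uses γ_sat:
FS = [c' + γ' z cos²β tanφ'] / [γ_sat z sinβ cosβ]
γ' = 19.2 − 9.81 = 9.39 kN/m³
Numerator = 11.6 + 9.39·3.0·cos²14.9°·tan37.5° = 11.6 + 9.39·3.0·0.9339·0.7673 = 31.786 kPa
Denominator = 19.2·3.0·sin14.9°·cos14.9° = 19.2·3.0·0.2571·0.9664 = 14.313 kPa
FS = 31.786 / 14.313 = 2.221

FS = 2.22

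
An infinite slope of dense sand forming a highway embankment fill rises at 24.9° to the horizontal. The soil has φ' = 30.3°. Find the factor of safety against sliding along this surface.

FS = 1.26

For a dry cohesionless infinite slope the factor of safety is FS = tanφ' / tanβ.
FS = tan30.3° / tan24.9° = 0.5844 / 0.4642 = 1.259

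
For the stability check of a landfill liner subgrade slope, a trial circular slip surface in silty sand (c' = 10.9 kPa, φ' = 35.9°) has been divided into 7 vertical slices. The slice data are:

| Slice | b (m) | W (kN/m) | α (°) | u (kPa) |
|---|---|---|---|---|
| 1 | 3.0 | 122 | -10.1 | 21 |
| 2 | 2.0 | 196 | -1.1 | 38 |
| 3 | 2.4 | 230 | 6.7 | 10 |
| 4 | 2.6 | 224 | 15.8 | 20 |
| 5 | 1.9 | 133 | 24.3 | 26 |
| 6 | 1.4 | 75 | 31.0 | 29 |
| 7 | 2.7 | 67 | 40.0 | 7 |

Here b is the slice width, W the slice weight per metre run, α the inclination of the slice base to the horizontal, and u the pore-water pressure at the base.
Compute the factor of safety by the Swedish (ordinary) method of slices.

FS = 3.33

Ordinary method of slices: FS = Σ[c'·Δl_i + (W_i cosα_i − u_i·Δl_i)·tanφ'] / Σ W_i sinα_i, with Δl_i = b_i / cosα_i.
Slice 1: Δl = 3.0/cos(-10.1°) = 3.047 m; N'_1 = 122·cos(-10.1°) − 21·3.047 = 56.1; c'Δl = 33.21; W sinα = -21.4
Slice 2: Δl = 2.0/cos(-1.1°) = 2.000 m; N'_2 = 196·cos(-1.1°) − 38·2.000 = 119.9; c'Δl = 21.80; W sinα = -3.8
Slice 3: Δl = 2.4/cos6.7° = 2.417 m; N'_3 = 230·cos6.7° − 10·2.417 = 204.3; c'Δl = 26.34; W sinα = 26.8
Slice 4: Δl = 2.6/cos15.8° = 2.702 m; N'_4 = 224·cos15.8° − 20·2.702 = 161.5; c'Δl = 29.45; W sinα = 61.0
Slice 5: Δl = 1.9/cos24.3° = 2.085 m; N'_5 = 133·cos24.3° − 26·2.085 = 67.0; c'Δl = 22.72; W sinα = 54.7
Slice 6: Δl = 1.4/cos31.0° = 1.633 m; N'_6 = 75·cos31.0° − 29·1.633 = 16.9; c'Δl = 17.80; W sinα = 38.6
Slice 7: Δl = 2.7/cos40.0° = 3.525 m; N'_7 = 67·cos40.0° − 7·3.525 = 26.7; c'Δl = 38.42; W sinα = 43.1
Σc'Δl = 189.8 kN/m; ΣN' = 652.4 kN/m; ΣW sinα = 199.1 kN/m
Resisting = 189.8 + 652.4·tan35.9° = 189.8 + 472.3 = 662.0 kN/m
FS = 662.0 / 199.1 = 3.325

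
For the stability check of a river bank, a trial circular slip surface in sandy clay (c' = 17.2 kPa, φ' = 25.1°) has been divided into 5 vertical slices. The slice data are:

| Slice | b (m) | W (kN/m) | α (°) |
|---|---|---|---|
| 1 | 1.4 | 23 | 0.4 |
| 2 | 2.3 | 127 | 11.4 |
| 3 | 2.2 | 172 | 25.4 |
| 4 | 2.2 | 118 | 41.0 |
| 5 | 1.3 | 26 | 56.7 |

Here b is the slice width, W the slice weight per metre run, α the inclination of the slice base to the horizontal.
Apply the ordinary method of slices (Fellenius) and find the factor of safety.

FS = 1.96

Ordinary method of slices: FS = Σ[c'·Δl_i + (W_i cosα_i)·tanφ'] / Σ W_i sinα_i, with Δl_i = b_i / cosα_i.
Slice 1: Δl = 1.4/cos0.4° = 1.400 m; N'_1 = 23·cos0.4° = 23.0; c'Δl = 24.08; W sinα = 0.2
Slice 2: Δl = 2.3/cos11.4° = 2.346 m; N'_2 = 127·cos11.4° = 124.5; c'Δl = 40.36; W sinα = 25.1
Slice 3: Δl = 2.2/cos25.4° = 2.435 m; N'_3 = 172·cos25.4° = 155.4; c'Δl = 41.89; W sinα = 73.8
Slice 4: Δl = 2.2/cos41.0° = 2.915 m; N'_4 = 118·cos41.0° = 89.1; c'Δl = 50.14; W sinα = 77.4
Slice 5: Δl = 1.3/cos56.7° = 2.368 m; N'_5 = 26·cos56.7° = 14.3; c'Δl = 40.73; W sinα = 21.7
Σc'Δl = 197.2 kN/m; ΣN' = 406.2 kN/m; ΣW sinα = 198.2 kN/m
Resisting = 197.2 + 406.2·tan25.1° = 197.2 + 190.3 = 387.5 kN/m
FS = 387.5 / 198.2 = 1.955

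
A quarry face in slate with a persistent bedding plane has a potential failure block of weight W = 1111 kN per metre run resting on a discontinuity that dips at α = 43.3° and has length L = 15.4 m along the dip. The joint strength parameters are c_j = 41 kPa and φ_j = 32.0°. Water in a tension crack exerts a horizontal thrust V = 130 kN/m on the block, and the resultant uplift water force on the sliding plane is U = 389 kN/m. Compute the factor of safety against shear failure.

FS = 0.98

Resolving the block weight along and normal to the plane and applying the Mohr–Coulomb strength on the joint:
N' = W cosα − U − V sinα = 1111·cos43.3° − 389 − 130·sin43.3° = 330.4 kN/m
Driving force T = W sinα + V cosα = 1111·sin43.3° + 130·cos43.3° = 856.6 kN/m
Resisting force R = c_j·L + N'·tanφ_j = 41·15.4 + 330.4·tan32.0° = 631.4 + 206.5 = 837.9 kN/m
FS = R / T = 837.9 / 856.6 = 0.978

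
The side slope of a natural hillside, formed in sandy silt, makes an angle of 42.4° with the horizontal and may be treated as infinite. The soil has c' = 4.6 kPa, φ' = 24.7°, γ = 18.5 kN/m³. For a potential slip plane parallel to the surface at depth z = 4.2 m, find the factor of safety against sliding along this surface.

For an infinite slope with a slip plane parallel to the surface (no pore pressure): FS = [c' + γz cos²β tanφ'] / [γz sinβ cosβ].
γz = 18.5·4.2 = 77.70 kN/m²
Numerator = 4.6 + 77.70·cos²42.4°·tan24.7° = 4.6 + 77.70·0.5453·0.4599 = 24.089 kPa
Denominator = 77.70·sin42.4°·cos42.4° = 77.70·0.6743·0.7385 = 38.690 kPa
FS = 24.089 / 38.690 = 0.623

FS = 0.62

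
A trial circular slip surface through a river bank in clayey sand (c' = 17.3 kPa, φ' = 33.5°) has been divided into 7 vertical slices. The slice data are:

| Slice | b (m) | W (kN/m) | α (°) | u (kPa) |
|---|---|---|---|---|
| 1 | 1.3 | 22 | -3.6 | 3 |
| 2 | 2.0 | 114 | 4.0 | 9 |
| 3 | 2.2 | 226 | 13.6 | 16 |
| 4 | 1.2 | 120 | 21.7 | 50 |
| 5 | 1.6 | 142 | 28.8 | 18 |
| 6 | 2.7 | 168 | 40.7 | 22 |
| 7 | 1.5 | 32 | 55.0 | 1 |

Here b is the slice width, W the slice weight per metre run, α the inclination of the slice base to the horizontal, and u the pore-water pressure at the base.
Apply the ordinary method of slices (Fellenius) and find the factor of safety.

FS = 1.91

Ordinary method of slices: FS = Σ[c'·Δl_i + (W_i cosα_i − u_i·Δl_i)·tanφ'] / Σ W_i sinα_i, with Δl_i = b_i / cosα_i.
Slice 1: Δl = 1.3/cos(-3.6°) = 1.303 m; N'_1 = 22·cos(-3.6°) − 3·1.303 = 18.0; c'Δl = 22.53; W sinα = -1.4
Slice 2: Δl = 2.0/cos4.0° = 2.005 m; N'_2 = 114·cos4.0° − 9·2.005 = 95.7; c'Δl = 34.68; W sinα = 8.0
Slice 3: Δl = 2.2/cos13.6° = 2.263 m; N'_3 = 226·cos13.6° − 16·2.263 = 183.4; c'Δl = 39.16; W sinα = 53.1
Slice 4: Δl = 1.2/cos21.7° = 1.292 m; N'_4 = 120·cos21.7° − 50·1.292 = 46.9; c'Δl = 22.34; W sinα = 44.4
Slice 5: Δl = 1.6/cos28.8° = 1.826 m; N'_5 = 142·cos28.8° − 18·1.826 = 91.6; c'Δl = 31.59; W sinα = 68.4
Slice 6: Δl = 2.7/cos40.7° = 3.561 m; N'_6 = 168·cos40.7° − 22·3.561 = 49.0; c'Δl = 61.61; W sinα = 109.6
Slice 7: Δl = 1.5/cos55.0° = 2.615 m; N'_7 = 32·cos55.0° − 1·2.615 = 15.7; c'Δl = 45.24; W sinα = 26.2
Σc'Δl = 257.2 kN/m; ΣN' = 500.4 kN/m; ΣW sinα = 308.3 kN/m
Resisting = 257.2 + 500.4·tan33.5° = 257.2 + 331.2 = 588.4 kN/m
FS = 588.4 / 308.3 = 1.909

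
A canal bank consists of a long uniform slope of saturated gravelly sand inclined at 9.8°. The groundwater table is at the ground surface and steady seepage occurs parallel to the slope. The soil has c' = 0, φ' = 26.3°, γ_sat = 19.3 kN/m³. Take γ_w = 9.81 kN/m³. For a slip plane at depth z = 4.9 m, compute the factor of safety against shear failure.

With seepage parallel to the slope and the water table at the surface, the effective normal stress on the slip plane uses the buoyant unit weight γ' = γ_sat − γ_w while the driving shear stress uses γ_sat:
FS = [c' + γ' z cos²β tanφ'] / [γ_sat z sinβ cosβ]
(For c' = 0 this reduces to FS = (γ'/γ_sat)·tanφ'/tanβ.)
γ' = 19.3 − 9.81 = 9.49 kN/m³
Numerator = 0.0 + 9.49·4.9·cos²9.8°·tan26.3° = 0.0 + 9.49·4.9·0.9710·0.4942 = 22.316 kPa
Denominator = 19.3·4.9·sin9.8°·cos9.8° = 19.3·4.9·0.1702·0.9854 = 15.862 kPa
FS = 22.316 / 15.862 = 1.407

FS = 1.41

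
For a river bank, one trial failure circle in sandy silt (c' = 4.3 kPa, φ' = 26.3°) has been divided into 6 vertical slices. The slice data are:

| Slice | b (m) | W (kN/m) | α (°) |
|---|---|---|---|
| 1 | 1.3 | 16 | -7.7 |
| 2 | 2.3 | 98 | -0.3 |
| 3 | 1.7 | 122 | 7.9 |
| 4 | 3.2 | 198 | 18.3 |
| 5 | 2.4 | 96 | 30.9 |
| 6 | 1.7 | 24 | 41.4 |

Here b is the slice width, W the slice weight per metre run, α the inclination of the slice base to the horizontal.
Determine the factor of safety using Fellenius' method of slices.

FS = 2.25

Ordinary method of slices: FS = Σ[c'·Δl_i + (W_i cosα_i)·tanφ'] / Σ W_i sinα_i, with Δl_i = b_i / cosα_i.
Slice 1: Δl = 1.3/cos(-7.7°) = 1.312 m; N'_1 = 16·cos(-7.7°) = 15.9; c'Δl = 5.64; W sinα = -2.1
Slice 2: Δl = 2.3/cos(-0.3°) = 2.300 m; N'_2 = 98·cos(-0.3°) = 98.0; c'Δl = 9.89; W sinα = -0.5
Slice 3: Δl = 1.7/cos7.9° = 1.716 m; N'_3 = 122·cos7.9° = 120.8; c'Δl = 7.38; W sinα = 16.8
Slice 4: Δl = 3.2/cos18.3° = 3.370 m; N'_4 = 198·cos18.3° = 188.0; c'Δl = 14.49; W sinα = 62.2
Slice 5: Δl = 2.4/cos30.9° = 2.797 m; N'_5 = 96·cos30.9° = 82.4; c'Δl = 12.03; W sinα = 49.3
Slice 6: Δl = 1.7/cos41.4° = 2.266 m; N'_6 = 24·cos41.4° = 18.0; c'Δl = 9.75; W sinα = 15.9
Σc'Δl = 59.2 kN/m; ΣN' = 523.1 kN/m; ΣW sinα = 141.5 kN/m
Resisting = 59.2 + 523.1·tan26.3° = 59.2 + 258.5 = 317.7 kN/m
FS = 317.7 / 141.5 = 2.246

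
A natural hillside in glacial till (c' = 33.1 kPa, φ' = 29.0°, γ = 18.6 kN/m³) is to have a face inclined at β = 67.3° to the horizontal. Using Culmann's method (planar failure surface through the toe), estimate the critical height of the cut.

Culmann's analysis gives the critical failure plane at α_cr = (β + φ')/2 = (67.3 + 29.0)/2 = 48.1°, and the critical height
H_c = (4c'/γ) · sinβ cosφ' / [1 − cos(β − φ')]
    = (4·33.1/18.6) · sin67.3°·cos29.0° / [1 − cos(38.3°)]
    = 7.118 · 0.9225·0.8746 / [1 − 0.7848]
    = 7.118 · 0.8069 / 0.2152
    = 26.69 m

H_c = 26.69 m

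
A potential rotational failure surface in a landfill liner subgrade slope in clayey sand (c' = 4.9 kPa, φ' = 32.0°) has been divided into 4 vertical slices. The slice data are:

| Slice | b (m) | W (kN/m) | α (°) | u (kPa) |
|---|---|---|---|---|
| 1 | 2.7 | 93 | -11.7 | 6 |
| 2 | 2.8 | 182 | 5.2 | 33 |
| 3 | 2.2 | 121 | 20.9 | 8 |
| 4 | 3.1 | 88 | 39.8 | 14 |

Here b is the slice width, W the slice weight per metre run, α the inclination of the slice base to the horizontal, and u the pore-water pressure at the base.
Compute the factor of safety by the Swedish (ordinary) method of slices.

FS = 2.33

Ordinary method of slices: FS = Σ[c'·Δl_i + (W_i cosα_i − u_i·Δl_i)·tanφ'] / Σ W_i sinα_i, with Δl_i = b_i / cosα_i.
Slice 1: Δl = 2.7/cos(-11.7°) = 2.757 m; N'_1 = 93·cos(-11.7°) − 6·2.757 = 74.5; c'Δl = 13.51; W sinα = -18.9
Slice 2: Δl = 2.8/cos5.2° = 2.812 m; N'_2 = 182·cos5.2° − 33·2.812 = 88.5; c'Δl = 13.78; W sinα = 16.5
Slice 3: Δl = 2.2/cos20.9° = 2.355 m; N'_3 = 121·cos20.9° − 8·2.355 = 94.2; c'Δl = 11.54; W sinα = 43.2
Slice 4: Δl = 3.1/cos39.8° = 4.035 m; N'_4 = 88·cos39.8° − 14·4.035 = 11.1; c'Δl = 19.77; W sinα = 56.3
Σc'Δl = 58.6 kN/m; ΣN' = 268.3 kN/m; ΣW sinα = 97.1 kN/m
Resisting = 58.6 + 268.3·tan32.0° = 58.6 + 167.7 = 226.3 kN/m
FS = 226.3 / 97.1 = 2.329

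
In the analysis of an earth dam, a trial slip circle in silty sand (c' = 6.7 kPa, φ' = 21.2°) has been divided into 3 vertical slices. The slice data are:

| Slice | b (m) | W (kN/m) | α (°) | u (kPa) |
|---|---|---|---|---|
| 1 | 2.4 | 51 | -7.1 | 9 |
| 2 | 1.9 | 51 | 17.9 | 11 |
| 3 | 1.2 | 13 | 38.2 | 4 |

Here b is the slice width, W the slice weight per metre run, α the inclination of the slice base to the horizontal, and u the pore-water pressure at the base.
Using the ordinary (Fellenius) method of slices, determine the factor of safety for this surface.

FS = 3.61

Ordinary method of slices: FS = Σ[c'·Δl_i + (W_i cosα_i − u_i·Δl_i)·tanφ'] / Σ W_i sinα_i, with Δl_i = b_i / cosα_i.
Slice 1: Δl = 2.4/cos(-7.1°) = 2.419 m; N'_1 = 51·cos(-7.1°) − 9·2.419 = 28.8; c'Δl = 16.20; W sinα = -6.3
Slice 2: Δl = 1.9/cos17.9° = 1.997 m; N'_2 = 51·cos17.9° − 11·1.997 = 26.6; c'Δl = 13.38; W sinα = 15.7
Slice 3: Δl = 1.2/cos38.2° = 1.527 m; N'_3 = 13·cos38.2° − 4·1.527 = 4.1; c'Δl = 10.23; W sinα = 8.0
Σc'Δl = 39.8 kN/m; ΣN' = 59.5 kN/m; ΣW sinα = 17.4 kN/m
Resisting = 39.8 + 59.5·tan21.2° = 39.8 + 23.1 = 62.9 kN/m
FS = 62.9 / 17.4 = 3.613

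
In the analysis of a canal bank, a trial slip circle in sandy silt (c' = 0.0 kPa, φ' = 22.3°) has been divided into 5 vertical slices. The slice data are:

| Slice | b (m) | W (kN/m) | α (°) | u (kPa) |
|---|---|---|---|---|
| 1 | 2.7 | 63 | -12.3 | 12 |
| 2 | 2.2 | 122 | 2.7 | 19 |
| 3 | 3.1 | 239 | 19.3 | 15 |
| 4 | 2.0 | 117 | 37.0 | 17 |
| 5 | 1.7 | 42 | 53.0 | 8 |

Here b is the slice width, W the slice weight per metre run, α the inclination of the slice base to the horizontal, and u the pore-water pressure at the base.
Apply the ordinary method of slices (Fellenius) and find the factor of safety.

FS = 0.79

Ordinary method of slices: FS = Σ[c'·Δl_i + (W_i cosα_i − u_i·Δl_i)·tanφ'] / Σ W_i sinα_i, with Δl_i = b_i / cosα_i.
Slice 1: Δl = 2.7/cos(-12.3°) = 2.763 m; N'_1 = 63·cos(-12.3°) − 12·2.763 = 28.4; c'Δl = 0.00; W sinα = -13.4
Slice 2: Δl = 2.2/cos2.7° = 2.202 m; N'_2 = 122·cos2.7° − 19·2.202 = 80.0; c'Δl = 0.00; W sinα = 5.7
Slice 3: Δl = 3.1/cos19.3° = 3.285 m; N'_3 = 239·cos19.3° − 15·3.285 = 176.3; c'Δl = 0.00; W sinα = 79.0
Slice 4: Δl = 2.0/cos37.0° = 2.504 m; N'_4 = 117·cos37.0° − 17·2.504 = 50.9; c'Δl = 0.00; W sinα = 70.4
Slice 5: Δl = 1.7/cos53.0° = 2.825 m; N'_5 = 42·cos53.0° − 8·2.825 = 2.7; c'Δl = 0.00; W sinα = 33.5
Σc'Δl = 0.0 kN/m; ΣN' = 338.3 kN/m; ΣW sinα = 175.3 kN/m
Resisting = 0.0 + 338.3·tan22.3° = 0.0 + 138.7 = 138.7 kN/m
FS = 138.7 / 175.3 = 0.791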